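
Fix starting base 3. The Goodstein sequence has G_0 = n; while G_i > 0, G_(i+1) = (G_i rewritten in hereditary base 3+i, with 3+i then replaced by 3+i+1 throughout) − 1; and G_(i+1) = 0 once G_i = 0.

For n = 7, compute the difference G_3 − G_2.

0

i=0: 7 = 2·3 + 1 (b=3); 3→4: 2·4 + 1 = 9; 9−1 = 8
i=1: 8 = 2·4 (b=4); 4→5: 2·5 = 10; 10−1 = 9
i=2: 9 = 5 + 4 (b=5); 5→6: 6 + 4 = 10; 10−1 = 9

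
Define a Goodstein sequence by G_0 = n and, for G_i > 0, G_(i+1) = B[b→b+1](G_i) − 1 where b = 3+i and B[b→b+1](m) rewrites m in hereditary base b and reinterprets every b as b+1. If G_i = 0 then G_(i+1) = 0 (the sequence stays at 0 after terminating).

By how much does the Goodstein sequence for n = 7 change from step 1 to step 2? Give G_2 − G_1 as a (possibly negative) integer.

base 3: 7 = 2·3 + 1; at 4: 2·4 + 1 = 9; next = 8
base 4: 8 = 2·4; at 5: 2·5 = 10; next = 9

1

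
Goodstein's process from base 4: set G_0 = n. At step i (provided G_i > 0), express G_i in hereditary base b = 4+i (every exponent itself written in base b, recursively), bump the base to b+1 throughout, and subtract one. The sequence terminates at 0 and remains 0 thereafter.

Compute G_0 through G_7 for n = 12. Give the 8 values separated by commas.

[0] 12 ≡ 3·4 (base 4). Lift 5: 15. −1: 14.
[1] 14 ≡ 2·5 + 4 (base 5). Lift 6: 16. −1: 15.
[2] 15 ≡ 2·6 + 3 (base 6). Lift 7: 17. −1: 16.
[3] 16 ≡ 2·7 + 2 (base 7). Lift 8: 18. −1: 17.
[4] 17 ≡ 2·8 + 1 (base 8). Lift 9: 19. −1: 18.
[5] 18 ≡ 2·9 (base 9). Lift 10: 20. −1: 19.
[6] 19 ≡ 10 + 9 (base 10). Lift 11: 20. −1: 19.

12, 14, 15, 16, 17, 18, 19, 19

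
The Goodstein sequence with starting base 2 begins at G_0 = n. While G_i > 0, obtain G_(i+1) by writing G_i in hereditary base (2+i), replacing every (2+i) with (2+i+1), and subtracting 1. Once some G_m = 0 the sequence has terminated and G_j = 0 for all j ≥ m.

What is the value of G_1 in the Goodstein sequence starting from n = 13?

108

[0] 13 ≡ 2^(2 + 1) + 2^2 + 1 (base 2). Lift 3: 109. −1: 108.
[1] 108 ≡ 3^(3 + 1) + 3^3 (base 3). Lift 4: 1280. −1: 1279.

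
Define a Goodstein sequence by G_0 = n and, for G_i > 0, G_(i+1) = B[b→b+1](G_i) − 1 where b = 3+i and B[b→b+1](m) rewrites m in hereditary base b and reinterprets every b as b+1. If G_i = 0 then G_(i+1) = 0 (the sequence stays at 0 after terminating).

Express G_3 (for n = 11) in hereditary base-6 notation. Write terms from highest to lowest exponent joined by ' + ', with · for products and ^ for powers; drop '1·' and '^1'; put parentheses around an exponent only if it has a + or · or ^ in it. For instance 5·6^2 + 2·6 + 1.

5·6 + 5

base 3: 11 = 3^2 + 2; at 4: 4^2 + 2 = 18; next = 17
base 4: 17 = 4^2 + 1; at 5: 5^2 + 1 = 26; next = 25
base 5: 25 = 5^2; at 6: 6^2 = 36; next = 35
base 6: 35 = 5·6 + 5; at 7: 5·7 + 5 = 40; next = 39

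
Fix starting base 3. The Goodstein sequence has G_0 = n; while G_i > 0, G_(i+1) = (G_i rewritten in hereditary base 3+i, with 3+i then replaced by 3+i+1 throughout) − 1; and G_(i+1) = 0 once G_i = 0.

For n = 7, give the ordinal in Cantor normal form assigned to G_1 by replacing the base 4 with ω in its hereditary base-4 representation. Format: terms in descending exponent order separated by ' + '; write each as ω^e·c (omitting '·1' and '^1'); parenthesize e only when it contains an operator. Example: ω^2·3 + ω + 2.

7 —HB3→ 2·3 + 1 —bump→ 2·4 + 1 = 9 —(−1)→ 8
8 —HB4→ 2·4 —bump→ 2·5 = 10 —(−1)→ 9

ω·2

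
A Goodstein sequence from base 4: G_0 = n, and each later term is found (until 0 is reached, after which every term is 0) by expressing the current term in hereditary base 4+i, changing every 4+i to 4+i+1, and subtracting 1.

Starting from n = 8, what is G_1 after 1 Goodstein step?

9

base 4: 8 = 2·4; at 5: 2·5 = 10; next = 9
base 5: 9 = 5 + 4; at 6: 6 + 4 = 10; next = 9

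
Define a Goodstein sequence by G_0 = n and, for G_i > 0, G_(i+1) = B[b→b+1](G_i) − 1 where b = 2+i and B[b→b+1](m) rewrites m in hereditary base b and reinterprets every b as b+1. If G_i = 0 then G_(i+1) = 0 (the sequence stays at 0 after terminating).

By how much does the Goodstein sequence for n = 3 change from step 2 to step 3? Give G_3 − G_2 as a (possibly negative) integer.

-1

G_0=3  [base 2] 2 + 1  →[2↦3]→  3 + 1 = 4  −1 ⇒ G_1=3
G_1=3  [base 3] 3  →[3↦4]→  4 = 4  −1 ⇒ G_2=3
G_2=3  [base 4] 3  →[4↦5]→  3 = 3  −1 ⇒ G_3=2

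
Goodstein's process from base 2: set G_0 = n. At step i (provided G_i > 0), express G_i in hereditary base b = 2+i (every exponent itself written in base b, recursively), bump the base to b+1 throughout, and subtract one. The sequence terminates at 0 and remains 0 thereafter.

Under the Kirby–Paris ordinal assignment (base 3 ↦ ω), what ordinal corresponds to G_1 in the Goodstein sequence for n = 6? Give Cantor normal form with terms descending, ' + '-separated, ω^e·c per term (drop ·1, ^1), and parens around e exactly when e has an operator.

i=0: 6 = 2^2 + 2 (b=2); 2→3: 3^3 + 3 = 30; 30−1 = 29
i=1: 29 = 3^3 + 2 (b=3); 3→4: 4^4 + 2 = 258; 258−1 = 257

ω^ω + 2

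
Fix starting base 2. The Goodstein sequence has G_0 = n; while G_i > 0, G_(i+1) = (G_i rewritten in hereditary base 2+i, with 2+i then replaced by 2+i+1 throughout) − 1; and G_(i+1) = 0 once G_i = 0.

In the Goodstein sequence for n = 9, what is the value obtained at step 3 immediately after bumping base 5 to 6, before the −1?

9 —HB2→ 2^(2 + 1) + 1 —bump→ 3^(3 + 1) + 1 = 82 —(−1)→ 81
81 —HB3→ 3^(3 + 1) —bump→ 4^(4 + 1) = 1024 —(−1)→ 1023
1023 —HB4→ 3·4^4 + 3·4^3 + 3·4^2 + 3·4 + 3 —bump→ 3·5^5 + 3·5^3 + 3·5^2 + 3·5 + 3 = 9843 —(−1)→ 9842

140744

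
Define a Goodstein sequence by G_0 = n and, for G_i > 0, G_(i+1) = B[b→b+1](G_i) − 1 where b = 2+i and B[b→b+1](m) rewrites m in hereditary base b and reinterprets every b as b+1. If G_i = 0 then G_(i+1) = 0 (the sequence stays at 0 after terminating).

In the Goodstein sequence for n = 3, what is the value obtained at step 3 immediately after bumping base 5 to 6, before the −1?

2

[0] 3 ≡ 2 + 1 (base 2). Lift 3: 4. −1: 3.
[1] 3 ≡ 3 (base 3). Lift 4: 4. −1: 3.
[2] 3 ≡ 3 (base 4). Lift 5: 3. −1: 2.
[3] 2 ≡ 2 (base 5). Lift 6: 2. −1: 1.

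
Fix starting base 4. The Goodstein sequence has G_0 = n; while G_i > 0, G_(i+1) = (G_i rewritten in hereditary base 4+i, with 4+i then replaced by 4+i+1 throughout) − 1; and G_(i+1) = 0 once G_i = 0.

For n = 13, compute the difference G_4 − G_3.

G_0 = 13. HB_4(13) = 3·4 + 1. Bump = 16. G_1 = 15.
G_1 = 15. HB_5(15) = 3·5. Bump = 18. G_2 = 17.
G_2 = 17. HB_6(17) = 2·6 + 5. Bump = 19. G_3 = 18.
G_3 = 18. HB_7(18) = 2·7 + 4. Bump = 20. G_4 = 19.

1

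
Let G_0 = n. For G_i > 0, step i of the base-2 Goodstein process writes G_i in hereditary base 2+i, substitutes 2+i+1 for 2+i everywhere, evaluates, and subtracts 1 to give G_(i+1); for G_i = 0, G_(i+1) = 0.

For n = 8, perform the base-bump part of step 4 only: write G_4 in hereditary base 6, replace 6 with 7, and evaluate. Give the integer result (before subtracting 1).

base 2: 8 = 2^(2 + 1); at 3: 3^(3 + 1) = 81; next = 80
base 3: 80 = 2·3^3 + 2·3^2 + 2·3 + 2; at 4: 2·4^4 + 2·4^2 + 2·4 + 2 = 554; next = 553
base 4: 553 = 2·4^4 + 2·4^2 + 2·4 + 1; at 5: 2·5^5 + 2·5^2 + 2·5 + 1 = 6311; next = 6310
base 5: 6310 = 2·5^5 + 2·5^2 + 2·5; at 6: 2·6^6 + 2·6^2 + 2·6 = 93396; next = 93395
base 6: 93395 = 2·6^6 + 2·6^2 + 6 + 5; at 7: 2·7^7 + 2·7^2 + 7 + 5 = 1647196; next = 1647195

1647196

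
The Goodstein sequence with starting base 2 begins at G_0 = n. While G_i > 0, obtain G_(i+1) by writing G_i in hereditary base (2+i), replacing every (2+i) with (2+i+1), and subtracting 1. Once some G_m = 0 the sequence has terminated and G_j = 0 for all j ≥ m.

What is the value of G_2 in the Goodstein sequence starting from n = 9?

1023

(0) 9|_2 = 2^(2 + 1) + 1 ↦ 3^(3 + 1) + 1|_3 = 82 ⇒ 81
(1) 81|_3 = 3^(3 + 1) ↦ 4^(4 + 1)|_4 = 1024 ⇒ 1023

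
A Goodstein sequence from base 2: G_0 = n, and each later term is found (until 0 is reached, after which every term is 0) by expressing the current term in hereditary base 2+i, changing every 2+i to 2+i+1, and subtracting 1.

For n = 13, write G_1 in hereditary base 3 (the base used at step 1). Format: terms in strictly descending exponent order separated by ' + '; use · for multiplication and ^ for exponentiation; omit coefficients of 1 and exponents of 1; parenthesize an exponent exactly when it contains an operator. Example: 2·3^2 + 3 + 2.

[0] 13 ≡ 2^(2 + 1) + 2^2 + 1 (base 2). Lift 3: 109. −1: 108.
[1] 108 ≡ 3^(3 + 1) + 3^3 (base 3). Lift 4: 1280. −1: 1279.

3^(3 + 1) + 3^3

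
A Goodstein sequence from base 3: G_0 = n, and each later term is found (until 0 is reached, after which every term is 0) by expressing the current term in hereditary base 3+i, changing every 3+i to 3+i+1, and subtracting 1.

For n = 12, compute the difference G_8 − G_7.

6

G_0 = 12. HB_3(12) = 3^2 + 3. Bump = 20. G_1 = 19.
G_1 = 19. HB_4(19) = 4^2 + 3. Bump = 28. G_2 = 27.
G_2 = 27. HB_5(27) = 5^2 + 2. Bump = 38. G_3 = 37.
G_3 = 37. HB_6(37) = 6^2 + 1. Bump = 50. G_4 = 49.
G_4 = 49. HB_7(49) = 7^2. Bump = 64. G_5 = 63.
G_5 = 63. HB_8(63) = 7·8 + 7. Bump = 70. G_6 = 69.
G_6 = 69. HB_9(69) = 7·9 + 6. Bump = 76. G_7 = 75.
G_7 = 75. HB_10(75) = 7·10 + 5. Bump = 82. G_8 = 81.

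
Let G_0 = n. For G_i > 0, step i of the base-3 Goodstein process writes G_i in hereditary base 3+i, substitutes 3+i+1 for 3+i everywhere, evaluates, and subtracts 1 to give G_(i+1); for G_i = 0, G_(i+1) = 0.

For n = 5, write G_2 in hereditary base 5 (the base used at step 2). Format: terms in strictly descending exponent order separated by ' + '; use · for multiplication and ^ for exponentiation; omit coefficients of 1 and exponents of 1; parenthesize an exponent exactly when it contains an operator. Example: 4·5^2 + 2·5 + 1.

G_0 = 5. HB_3(5) = 3 + 2. Bump = 6. G_1 = 5.
G_1 = 5. HB_4(5) = 4 + 1. Bump = 6. G_2 = 5.
G_2 = 5. HB_5(5) = 5. Bump = 6. G_3 = 5.

5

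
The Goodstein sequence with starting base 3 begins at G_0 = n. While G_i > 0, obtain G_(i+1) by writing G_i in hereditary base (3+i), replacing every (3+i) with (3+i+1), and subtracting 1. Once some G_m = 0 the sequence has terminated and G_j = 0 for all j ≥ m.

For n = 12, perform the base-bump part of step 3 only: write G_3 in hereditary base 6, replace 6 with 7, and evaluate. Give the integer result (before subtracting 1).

base 3: 12 = 3^2 + 3; at 4: 4^2 + 4 = 20; next = 19
base 4: 19 = 4^2 + 3; at 5: 5^2 + 3 = 28; next = 27
base 5: 27 = 5^2 + 2; at 6: 6^2 + 2 = 38; next = 37
base 6: 37 = 6^2 + 1; at 7: 7^2 + 1 = 50; next = 49

50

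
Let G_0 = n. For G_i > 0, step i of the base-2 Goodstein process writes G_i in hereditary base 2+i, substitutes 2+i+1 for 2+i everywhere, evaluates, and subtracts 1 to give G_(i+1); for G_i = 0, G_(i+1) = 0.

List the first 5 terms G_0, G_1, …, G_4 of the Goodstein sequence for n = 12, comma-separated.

12 —HB2→ 2^(2 + 1) + 2^2 —bump→ 3^(3 + 1) + 3^3 = 108 —(−1)→ 107
107 —HB3→ 3^(3 + 1) + 2·3^2 + 2·3 + 2 —bump→ 4^(4 + 1) + 2·4^2 + 2·4 + 2 = 1066 —(−1)→ 1065
1065 —HB4→ 4^(4 + 1) + 2·4^2 + 2·4 + 1 —bump→ 5^(5 + 1) + 2·5^2 + 2·5 + 1 = 15686 —(−1)→ 15685
15685 —HB5→ 5^(5 + 1) + 2·5^2 + 2·5 —bump→ 6^(6 + 1) + 2·6^2 + 2·6 = 280020 —(−1)→ 280019

12, 107, 1065, 15685, 280019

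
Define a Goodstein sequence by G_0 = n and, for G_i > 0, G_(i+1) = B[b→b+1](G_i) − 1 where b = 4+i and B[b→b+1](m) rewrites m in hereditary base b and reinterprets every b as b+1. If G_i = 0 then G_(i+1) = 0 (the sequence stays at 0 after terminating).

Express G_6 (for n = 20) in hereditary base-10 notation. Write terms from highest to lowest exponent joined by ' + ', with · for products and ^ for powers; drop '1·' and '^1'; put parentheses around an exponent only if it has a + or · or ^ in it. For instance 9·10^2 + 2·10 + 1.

9·10 + 9

G_0=20  [base 4] 4^2 + 4  →[4↦5]→  5^2 + 5 = 30  −1 ⇒ G_1=29
G_1=29  [base 5] 5^2 + 4  →[5↦6]→  6^2 + 4 = 40  −1 ⇒ G_2=39
G_2=39  [base 6] 6^2 + 3  →[6↦7]→  7^2 + 3 = 52  −1 ⇒ G_3=51
G_3=51  [base 7] 7^2 + 2  →[7↦8]→  8^2 + 2 = 66  −1 ⇒ G_4=65
G_4=65  [base 8] 8^2 + 1  →[8↦9]→  9^2 + 1 = 82  −1 ⇒ G_5=81
G_5=81  [base 9] 9^2  →[9↦10]→  10^2 = 100  −1 ⇒ G_6=99
G_6=99  [base 10] 9·10 + 9  →[10↦11]→  9·11 + 9 = 108  −1 ⇒ G_7=107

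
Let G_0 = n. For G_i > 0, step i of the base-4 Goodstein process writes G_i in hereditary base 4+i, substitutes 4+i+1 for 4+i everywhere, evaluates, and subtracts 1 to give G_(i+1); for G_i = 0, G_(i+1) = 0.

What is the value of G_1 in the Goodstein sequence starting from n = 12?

[0] 12 ≡ 3·4 (base 4). Lift 5: 15. −1: 14.
[1] 14 ≡ 2·5 + 4 (base 5). Lift 6: 16. −1: 15.

14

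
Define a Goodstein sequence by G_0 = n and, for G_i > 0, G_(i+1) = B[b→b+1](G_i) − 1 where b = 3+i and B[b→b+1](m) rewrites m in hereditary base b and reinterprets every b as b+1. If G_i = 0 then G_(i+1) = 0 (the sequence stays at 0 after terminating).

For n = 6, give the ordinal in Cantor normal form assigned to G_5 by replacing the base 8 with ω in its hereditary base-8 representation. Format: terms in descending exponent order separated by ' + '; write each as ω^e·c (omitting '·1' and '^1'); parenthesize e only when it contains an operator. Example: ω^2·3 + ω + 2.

G_0=6  [base 3] 2·3  →[3↦4]→  2·4 = 8  −1 ⇒ G_1=7
G_1=7  [base 4] 4 + 3  →[4↦5]→  5 + 3 = 8  −1 ⇒ G_2=7
G_2=7  [base 5] 5 + 2  →[5↦6]→  6 + 2 = 8  −1 ⇒ G_3=7
G_3=7  [base 6] 6 + 1  →[6↦7]→  7 + 1 = 8  −1 ⇒ G_4=7
G_4=7  [base 7] 7  →[7↦8]→  8 = 8  −1 ⇒ G_5=7
G_5=7  [base 8] 7  →[8↦9]→  7 = 7  −1 ⇒ G_6=6

7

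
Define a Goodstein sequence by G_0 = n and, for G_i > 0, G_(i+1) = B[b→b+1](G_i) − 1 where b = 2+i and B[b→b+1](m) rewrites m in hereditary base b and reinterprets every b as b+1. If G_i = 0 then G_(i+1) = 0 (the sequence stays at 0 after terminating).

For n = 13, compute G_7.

G_0=13  [base 2] 2^(2 + 1) + 2^2 + 1  →[2↦3]→  3^(3 + 1) + 3^3 + 1 = 109  −1 ⇒ G_1=108
G_1=108  [base 3] 3^(3 + 1) + 3^3  →[3↦4]→  4^(4 + 1) + 4^4 = 1280  −1 ⇒ G_2=1279
G_2=1279  [base 4] 4^(4 + 1) + 3·4^3 + 3·4^2 + 3·4 + 3  →[4↦5]→  5^(5 + 1) + 3·5^3 + 3·5^2 + 3·5 + 3 = 16093  −1 ⇒ G_3=16092
G_3=16092  [base 5] 5^(5 + 1) + 3·5^3 + 3·5^2 + 3·5 + 2  →[5↦6]→  6^(6 + 1) + 3·6^3 + 3·6^2 + 3·6 + 2 = 280712  −1 ⇒ G_4=280711
G_4=280711  [base 6] 6^(6 + 1) + 3·6^3 + 3·6^2 + 3·6 + 1  →[6↦7]→  7^(7 + 1) + 3·7^3 + 3·7^2 + 3·7 + 1 = 5765999  −1 ⇒ G_5=5765998
G_5=5765998  [base 7] 7^(7 + 1) + 3·7^3 + 3·7^2 + 3·7  →[7↦8]→  8^(8 + 1) + 3·8^3 + 3·8^2 + 3·8 = 134219480  −1 ⇒ G_6=134219479
G_6=134219479  [base 8] 8^(8 + 1) + 3·8^3 + 3·8^2 + 2·8 + 7  →[8↦9]→  9^(9 + 1) + 3·9^3 + 3·9^2 + 2·9 + 7 = 3486786856  −1 ⇒ G_7=3486786855
G_7=3486786855  [base 9] 9^(9 + 1) + 3·9^3 + 3·9^2 + 2·9 + 6  →[9↦10]→  10^(10 + 1) + 3·10^3 + 3·10^2 + 2·10 + 6 = 100000003326  −1 ⇒ G_8=100000003325

3486786855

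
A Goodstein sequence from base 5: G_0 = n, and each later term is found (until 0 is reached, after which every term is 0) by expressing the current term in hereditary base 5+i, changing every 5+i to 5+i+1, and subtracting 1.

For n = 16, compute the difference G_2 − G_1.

G_0 = 16. HB_5(16) = 3·5 + 1. Bump = 19. G_1 = 18.
G_1 = 18. HB_6(18) = 3·6. Bump = 21. G_2 = 20.

2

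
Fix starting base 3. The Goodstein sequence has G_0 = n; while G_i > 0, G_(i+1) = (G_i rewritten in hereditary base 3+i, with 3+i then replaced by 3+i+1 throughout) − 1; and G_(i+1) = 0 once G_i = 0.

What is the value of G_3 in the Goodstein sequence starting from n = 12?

i=0: 12 = 3^2 + 3 (b=3); 3→4: 4^2 + 4 = 20; 20−1 = 19
i=1: 19 = 4^2 + 3 (b=4); 4→5: 5^2 + 3 = 28; 28−1 = 27
i=2: 27 = 5^2 + 2 (b=5); 5→6: 6^2 + 2 = 38; 38−1 = 37
i=3: 37 = 6^2 + 1 (b=6); 6→7: 7^2 + 1 = 50; 50−1 = 49

37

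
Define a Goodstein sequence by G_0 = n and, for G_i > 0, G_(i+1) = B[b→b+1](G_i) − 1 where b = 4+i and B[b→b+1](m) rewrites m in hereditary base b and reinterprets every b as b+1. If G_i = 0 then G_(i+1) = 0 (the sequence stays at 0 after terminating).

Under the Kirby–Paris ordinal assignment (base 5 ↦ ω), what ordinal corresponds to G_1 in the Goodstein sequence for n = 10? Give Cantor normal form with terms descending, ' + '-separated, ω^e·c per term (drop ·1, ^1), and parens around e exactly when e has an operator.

ω·2 + 1

(0) 10|_4 = 2·4 + 2 ↦ 2·5 + 2|_5 = 12 ⇒ 11
(1) 11|_5 = 2·5 + 1 ↦ 2·6 + 1|_6 = 13 ⇒ 12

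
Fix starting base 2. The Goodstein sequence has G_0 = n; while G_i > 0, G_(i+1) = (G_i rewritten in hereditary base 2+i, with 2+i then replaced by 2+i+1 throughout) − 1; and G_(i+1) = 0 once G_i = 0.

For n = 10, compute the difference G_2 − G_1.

942

G_0=10  [base 2] 2^(2 + 1) + 2  →[2↦3]→  3^(3 + 1) + 3 = 84  −1 ⇒ G_1=83
G_1=83  [base 3] 3^(3 + 1) + 2  →[3↦4]→  4^(4 + 1) + 2 = 1026  −1 ⇒ G_2=1025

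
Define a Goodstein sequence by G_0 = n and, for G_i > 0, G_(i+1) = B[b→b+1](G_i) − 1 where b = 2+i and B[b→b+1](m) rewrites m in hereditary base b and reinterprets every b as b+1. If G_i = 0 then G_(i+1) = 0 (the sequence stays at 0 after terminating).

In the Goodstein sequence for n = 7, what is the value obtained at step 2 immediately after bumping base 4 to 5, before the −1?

3128

[0] 7 ≡ 2^2 + 2 + 1 (base 2). Lift 3: 31. −1: 30.
[1] 30 ≡ 3^3 + 3 (base 3). Lift 4: 260. −1: 259.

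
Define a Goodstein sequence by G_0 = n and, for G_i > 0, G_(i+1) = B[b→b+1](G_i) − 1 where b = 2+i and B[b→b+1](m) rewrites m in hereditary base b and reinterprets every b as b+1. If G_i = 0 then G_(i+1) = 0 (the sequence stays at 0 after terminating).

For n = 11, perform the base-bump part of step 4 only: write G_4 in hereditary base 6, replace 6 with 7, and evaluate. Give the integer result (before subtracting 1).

base 2: 11 = 2^(2 + 1) + 2 + 1; at 3: 3^(3 + 1) + 3 + 1 = 85; next = 84
base 3: 84 = 3^(3 + 1) + 3; at 4: 4^(4 + 1) + 4 = 1028; next = 1027
base 4: 1027 = 4^(4 + 1) + 3; at 5: 5^(5 + 1) + 3 = 15628; next = 15627
base 5: 15627 = 5^(5 + 1) + 2; at 6: 6^(6 + 1) + 2 = 279938; next = 279937
base 6: 279937 = 6^(6 + 1) + 1; at 7: 7^(7 + 1) + 1 = 5764802; next = 5764801

5764802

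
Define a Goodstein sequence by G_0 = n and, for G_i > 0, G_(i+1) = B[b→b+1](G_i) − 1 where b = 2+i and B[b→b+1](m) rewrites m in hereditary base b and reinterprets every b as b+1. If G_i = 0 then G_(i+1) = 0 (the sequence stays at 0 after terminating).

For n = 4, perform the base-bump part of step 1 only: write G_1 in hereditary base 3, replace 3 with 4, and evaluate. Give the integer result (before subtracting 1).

42

i=0: 4 = 2^2 (b=2); 2→3: 3^3 = 27; 27−1 = 26
i=1: 26 = 2·3^2 + 2·3 + 2 (b=3); 3→4: 2·4^2 + 2·4 + 2 = 42; 42−1 = 41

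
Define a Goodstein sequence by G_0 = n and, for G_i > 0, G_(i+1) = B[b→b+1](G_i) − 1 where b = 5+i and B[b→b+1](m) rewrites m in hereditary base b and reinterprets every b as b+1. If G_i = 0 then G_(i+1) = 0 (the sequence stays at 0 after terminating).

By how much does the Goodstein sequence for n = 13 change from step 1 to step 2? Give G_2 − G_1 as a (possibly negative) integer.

1

[0] 13 ≡ 2·5 + 3 (base 5). Lift 6: 15. −1: 14.
[1] 14 ≡ 2·6 + 2 (base 6). Lift 7: 16. −1: 15.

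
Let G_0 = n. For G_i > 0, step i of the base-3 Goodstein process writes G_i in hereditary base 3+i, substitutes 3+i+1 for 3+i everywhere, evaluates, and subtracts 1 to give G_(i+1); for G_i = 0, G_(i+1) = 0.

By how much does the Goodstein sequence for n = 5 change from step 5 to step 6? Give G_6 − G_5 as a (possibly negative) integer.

G_0=5  [base 3] 3 + 2  →[3↦4]→  4 + 2 = 6  −1 ⇒ G_1=5
G_1=5  [base 4] 4 + 1  →[4↦5]→  5 + 1 = 6  −1 ⇒ G_2=5
G_2=5  [base 5] 5  →[5↦6]→  6 = 6  −1 ⇒ G_3=5
G_3=5  [base 6] 5  →[6↦7]→  5 = 5  −1 ⇒ G_4=4
G_4=4  [base 7] 4  →[7↦8]→  4 = 4  −1 ⇒ G_5=3
G_5=3  [base 8] 3  →[8↦9]→  3 = 3  −1 ⇒ G_6=2

-1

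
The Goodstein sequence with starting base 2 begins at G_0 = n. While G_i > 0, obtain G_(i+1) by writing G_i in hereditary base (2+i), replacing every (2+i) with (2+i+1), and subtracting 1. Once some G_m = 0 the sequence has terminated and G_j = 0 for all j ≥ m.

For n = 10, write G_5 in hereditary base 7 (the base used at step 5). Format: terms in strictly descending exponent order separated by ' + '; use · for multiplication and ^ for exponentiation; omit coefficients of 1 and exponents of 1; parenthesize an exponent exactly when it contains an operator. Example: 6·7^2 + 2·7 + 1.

base 2: 10 = 2^(2 + 1) + 2; at 3: 3^(3 + 1) + 3 = 84; next = 83
base 3: 83 = 3^(3 + 1) + 2; at 4: 4^(4 + 1) + 2 = 1026; next = 1025
base 4: 1025 = 4^(4 + 1) + 1; at 5: 5^(5 + 1) + 1 = 15626; next = 15625
base 5: 15625 = 5^(5 + 1); at 6: 6^(6 + 1) = 279936; next = 279935
base 6: 279935 = 5·6^6 + 5·6^5 + 5·6^4 + 5·6^3 + 5·6^2 + 5·6 + 5; at 7: 5·7^7 + 5·7^5 + 5·7^4 + 5·7^3 + 5·7^2 + 5·7 + 5 = 4215755; next = 4215754
base 7: 4215754 = 5·7^7 + 5·7^5 + 5·7^4 + 5·7^3 + 5·7^2 + 5·7 + 4; at 8: 5·8^8 + 5·8^5 + 5·8^4 + 5·8^3 + 5·8^2 + 5·8 + 4 = 84073324; next = 84073323

5·7^7 + 5·7^5 + 5·7^4 + 5·7^3 + 5·7^2 + 5·7 + 4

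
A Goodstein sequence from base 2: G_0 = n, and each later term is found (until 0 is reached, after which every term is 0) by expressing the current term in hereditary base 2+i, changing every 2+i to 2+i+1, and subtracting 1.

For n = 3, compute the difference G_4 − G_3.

-1

3 —HB2→ 2 + 1 —bump→ 3 + 1 = 4 —(−1)→ 3
3 —HB3→ 3 —bump→ 4 = 4 —(−1)→ 3
3 —HB4→ 3 —bump→ 3 = 3 —(−1)→ 2
2 —HB5→ 2 —bump→ 2 = 2 —(−1)→ 1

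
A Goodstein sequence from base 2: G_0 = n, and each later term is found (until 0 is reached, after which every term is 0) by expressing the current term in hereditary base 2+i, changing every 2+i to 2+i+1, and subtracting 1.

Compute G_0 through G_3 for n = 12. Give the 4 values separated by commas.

i=0: 12 = 2^(2 + 1) + 2^2 (b=2); 2→3: 3^(3 + 1) + 3^3 = 108; 108−1 = 107
i=1: 107 = 3^(3 + 1) + 2·3^2 + 2·3 + 2 (b=3); 3→4: 4^(4 + 1) + 2·4^2 + 2·4 + 2 = 1066; 1066−1 = 1065
i=2: 1065 = 4^(4 + 1) + 2·4^2 + 2·4 + 1 (b=4); 4→5: 5^(5 + 1) + 2·5^2 + 2·5 + 1 = 15686; 15686−1 = 15685

12, 107, 1065, 15685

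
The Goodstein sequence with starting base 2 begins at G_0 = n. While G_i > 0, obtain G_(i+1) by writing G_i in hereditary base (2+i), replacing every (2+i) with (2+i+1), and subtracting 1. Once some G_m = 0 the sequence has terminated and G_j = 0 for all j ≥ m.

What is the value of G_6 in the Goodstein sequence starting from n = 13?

134219479

13 —HB2→ 2^(2 + 1) + 2^2 + 1 —bump→ 3^(3 + 1) + 3^3 + 1 = 109 —(−1)→ 108
108 —HB3→ 3^(3 + 1) + 3^3 —bump→ 4^(4 + 1) + 4^4 = 1280 —(−1)→ 1279
1279 —HB4→ 4^(4 + 1) + 3·4^3 + 3·4^2 + 3·4 + 3 —bump→ 5^(5 + 1) + 3·5^3 + 3·5^2 + 3·5 + 3 = 16093 —(−1)→ 16092
16092 —HB5→ 5^(5 + 1) + 3·5^3 + 3·5^2 + 3·5 + 2 —bump→ 6^(6 + 1) + 3·6^3 + 3·6^2 + 3·6 + 2 = 280712 —(−1)→ 280711
280711 —HB6→ 6^(6 + 1) + 3·6^3 + 3·6^2 + 3·6 + 1 —bump→ 7^(7 + 1) + 3·7^3 + 3·7^2 + 3·7 + 1 = 5765999 —(−1)→ 5765998
5765998 —HB7→ 7^(7 + 1) + 3·7^3 + 3·7^2 + 3·7 —bump→ 8^(8 + 1) + 3·8^3 + 3·8^2 + 3·8 = 134219480 —(−1)→ 134219479
134219479 —HB8→ 8^(8 + 1) + 3·8^3 + 3·8^2 + 2·8 + 7 —bump→ 9^(9 + 1) + 3·9^3 + 3·9^2 + 2·9 + 7 = 3486786856 —(−1)→ 3486786855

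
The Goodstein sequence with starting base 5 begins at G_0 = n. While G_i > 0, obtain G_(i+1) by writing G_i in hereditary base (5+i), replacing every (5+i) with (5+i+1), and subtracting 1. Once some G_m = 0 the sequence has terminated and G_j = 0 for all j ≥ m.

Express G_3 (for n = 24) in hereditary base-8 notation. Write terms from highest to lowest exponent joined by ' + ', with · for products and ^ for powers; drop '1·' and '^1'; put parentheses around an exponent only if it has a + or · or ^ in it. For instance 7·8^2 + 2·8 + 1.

4·8 + 1

G_0 = 24. HB_5(24) = 4·5 + 4. Bump = 28. G_1 = 27.
G_1 = 27. HB_6(27) = 4·6 + 3. Bump = 31. G_2 = 30.
G_2 = 30. HB_7(30) = 4·7 + 2. Bump = 34. G_3 = 33.
G_3 = 33. HB_8(33) = 4·8 + 1. Bump = 37. G_4 = 36.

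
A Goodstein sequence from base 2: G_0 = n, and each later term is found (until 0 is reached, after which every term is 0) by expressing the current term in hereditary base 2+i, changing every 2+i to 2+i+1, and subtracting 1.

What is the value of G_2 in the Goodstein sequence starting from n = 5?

255

base 2: 5 = 2^2 + 1; at 3: 3^3 + 1 = 28; next = 27
base 3: 27 = 3^3; at 4: 4^4 = 256; next = 255
base 4: 255 = 3·4^3 + 3·4^2 + 3·4 + 3; at 5: 3·5^3 + 3·5^2 + 3·5 + 3 = 468; next = 467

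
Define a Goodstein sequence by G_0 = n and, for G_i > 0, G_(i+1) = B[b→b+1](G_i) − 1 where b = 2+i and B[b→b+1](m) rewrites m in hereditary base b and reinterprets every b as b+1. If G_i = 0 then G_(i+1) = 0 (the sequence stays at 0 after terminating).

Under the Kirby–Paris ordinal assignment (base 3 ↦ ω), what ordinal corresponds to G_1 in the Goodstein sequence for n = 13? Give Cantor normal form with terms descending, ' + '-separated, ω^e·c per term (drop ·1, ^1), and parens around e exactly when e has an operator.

base 2: 13 = 2^(2 + 1) + 2^2 + 1; at 3: 3^(3 + 1) + 3^3 + 1 = 109; next = 108
base 3: 108 = 3^(3 + 1) + 3^3; at 4: 4^(4 + 1) + 4^4 = 1280; next = 1279

ω^(ω + 1) + ω^ω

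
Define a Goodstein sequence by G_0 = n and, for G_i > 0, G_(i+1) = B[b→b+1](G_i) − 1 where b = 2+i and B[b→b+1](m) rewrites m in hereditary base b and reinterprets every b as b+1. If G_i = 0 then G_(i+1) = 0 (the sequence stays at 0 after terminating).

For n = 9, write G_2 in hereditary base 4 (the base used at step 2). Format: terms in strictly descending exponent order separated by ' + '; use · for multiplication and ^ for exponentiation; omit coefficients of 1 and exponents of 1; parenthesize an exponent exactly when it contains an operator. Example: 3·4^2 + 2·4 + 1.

3·4^4 + 3·4^3 + 3·4^2 + 3·4 + 3

(0) 9|_2 = 2^(2 + 1) + 1 ↦ 3^(3 + 1) + 1|_3 = 82 ⇒ 81
(1) 81|_3 = 3^(3 + 1) ↦ 4^(4 + 1)|_4 = 1024 ⇒ 1023
(2) 1023|_4 = 3·4^4 + 3·4^3 + 3·4^2 + 3·4 + 3 ↦ 3·5^5 + 3·5^3 + 3·5^2 + 3·5 + 3|_5 = 9843 ⇒ 9842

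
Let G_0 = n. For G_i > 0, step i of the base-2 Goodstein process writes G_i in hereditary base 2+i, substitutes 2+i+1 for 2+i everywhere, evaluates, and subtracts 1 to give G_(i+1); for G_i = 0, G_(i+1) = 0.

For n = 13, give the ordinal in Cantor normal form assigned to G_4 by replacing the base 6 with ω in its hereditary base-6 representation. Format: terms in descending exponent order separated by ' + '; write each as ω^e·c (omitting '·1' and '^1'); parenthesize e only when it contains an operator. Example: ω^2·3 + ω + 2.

base 2: 13 = 2^(2 + 1) + 2^2 + 1; at 3: 3^(3 + 1) + 3^3 + 1 = 109; next = 108
base 3: 108 = 3^(3 + 1) + 3^3; at 4: 4^(4 + 1) + 4^4 = 1280; next = 1279
base 4: 1279 = 4^(4 + 1) + 3·4^3 + 3·4^2 + 3·4 + 3; at 5: 5^(5 + 1) + 3·5^3 + 3·5^2 + 3·5 + 3 = 16093; next = 16092
base 5: 16092 = 5^(5 + 1) + 3·5^3 + 3·5^2 + 3·5 + 2; at 6: 6^(6 + 1) + 3·6^3 + 3·6^2 + 3·6 + 2 = 280712; next = 280711
base 6: 280711 = 6^(6 + 1) + 3·6^3 + 3·6^2 + 3·6 + 1; at 7: 7^(7 + 1) + 3·7^3 + 3·7^2 + 3·7 + 1 = 5765999; next = 5765998

ω^(ω + 1) + ω^3·3 + ω^2·3 + ω·3 + 1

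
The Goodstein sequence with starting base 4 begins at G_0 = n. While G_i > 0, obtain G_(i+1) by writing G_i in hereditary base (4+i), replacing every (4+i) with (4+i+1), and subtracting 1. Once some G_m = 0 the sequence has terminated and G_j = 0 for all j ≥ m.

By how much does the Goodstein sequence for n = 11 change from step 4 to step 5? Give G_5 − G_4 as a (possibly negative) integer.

0

11 —HB4→ 2·4 + 3 —bump→ 2·5 + 3 = 13 —(−1)→ 12
12 —HB5→ 2·5 + 2 —bump→ 2·6 + 2 = 14 —(−1)→ 13
13 —HB6→ 2·6 + 1 —bump→ 2·7 + 1 = 15 —(−1)→ 14
14 —HB7→ 2·7 —bump→ 2·8 = 16 —(−1)→ 15
15 —HB8→ 8 + 7 —bump→ 9 + 7 = 16 —(−1)→ 15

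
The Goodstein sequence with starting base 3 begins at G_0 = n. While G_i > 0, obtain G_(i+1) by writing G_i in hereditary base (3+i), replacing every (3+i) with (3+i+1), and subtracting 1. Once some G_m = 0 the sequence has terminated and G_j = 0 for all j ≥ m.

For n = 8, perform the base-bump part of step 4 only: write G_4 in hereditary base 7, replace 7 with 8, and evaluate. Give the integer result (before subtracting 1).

[0] 8 ≡ 2·3 + 2 (base 3). Lift 4: 10. −1: 9.
[1] 9 ≡ 2·4 + 1 (base 4). Lift 5: 11. −1: 10.
[2] 10 ≡ 2·5 (base 5). Lift 6: 12. −1: 11.
[3] 11 ≡ 6 + 5 (base 6). Lift 7: 12. −1: 11.
[4] 11 ≡ 7 + 4 (base 7). Lift 8: 12. −1: 11.

12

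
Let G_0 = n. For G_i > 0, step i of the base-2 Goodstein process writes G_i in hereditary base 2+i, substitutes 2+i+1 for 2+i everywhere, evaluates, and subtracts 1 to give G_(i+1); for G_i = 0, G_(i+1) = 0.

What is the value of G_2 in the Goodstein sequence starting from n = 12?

G_0 = 12. HB_2(12) = 2^(2 + 1) + 2^2. Bump = 108. G_1 = 107.
G_1 = 107. HB_3(107) = 3^(3 + 1) + 2·3^2 + 2·3 + 2. Bump = 1066. G_2 = 1065.

1065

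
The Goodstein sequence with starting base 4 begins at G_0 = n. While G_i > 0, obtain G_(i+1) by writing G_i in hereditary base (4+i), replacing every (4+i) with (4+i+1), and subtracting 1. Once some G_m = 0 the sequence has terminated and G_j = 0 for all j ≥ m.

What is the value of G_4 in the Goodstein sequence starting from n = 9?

11

step 0: 9 = 2·4 + 1; sub 5 for 4: 2·5 + 1; = 11; G_1 = 11−1 = 10
step 1: 10 = 2·5; sub 6 for 5: 2·6; = 12; G_2 = 12−1 = 11
step 2: 11 = 6 + 5; sub 7 for 6: 7 + 5; = 12; G_3 = 12−1 = 11
step 3: 11 = 7 + 4; sub 8 for 7: 8 + 4; = 12; G_4 = 12−1 = 11
step 4: 11 = 8 + 3; sub 9 for 8: 9 + 3; = 12; G_5 = 12−1 = 11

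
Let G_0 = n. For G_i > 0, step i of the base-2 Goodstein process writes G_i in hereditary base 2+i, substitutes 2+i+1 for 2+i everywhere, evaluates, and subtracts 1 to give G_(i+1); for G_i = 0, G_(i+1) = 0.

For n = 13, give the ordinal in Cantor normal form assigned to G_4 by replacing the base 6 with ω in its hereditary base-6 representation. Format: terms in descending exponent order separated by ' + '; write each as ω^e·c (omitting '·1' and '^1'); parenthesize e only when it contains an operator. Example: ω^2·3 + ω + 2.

ω^(ω + 1) + ω^3·3 + ω^2·3 + ω·3 + 1

base 2: 13 = 2^(2 + 1) + 2^2 + 1; at 3: 3^(3 + 1) + 3^3 + 1 = 109; next = 108
base 3: 108 = 3^(3 + 1) + 3^3; at 4: 4^(4 + 1) + 4^4 = 1280; next = 1279
base 4: 1279 = 4^(4 + 1) + 3·4^3 + 3·4^2 + 3·4 + 3; at 5: 5^(5 + 1) + 3·5^3 + 3·5^2 + 3·5 + 3 = 16093; next = 16092
base 5: 16092 = 5^(5 + 1) + 3·5^3 + 3·5^2 + 3·5 + 2; at 6: 6^(6 + 1) + 3·6^3 + 3·6^2 + 3·6 + 2 = 280712; next = 280711
base 6: 280711 = 6^(6 + 1) + 3·6^3 + 3·6^2 + 3·6 + 1; at 7: 7^(7 + 1) + 3·7^3 + 3·7^2 + 3·7 + 1 = 5765999; next = 5765998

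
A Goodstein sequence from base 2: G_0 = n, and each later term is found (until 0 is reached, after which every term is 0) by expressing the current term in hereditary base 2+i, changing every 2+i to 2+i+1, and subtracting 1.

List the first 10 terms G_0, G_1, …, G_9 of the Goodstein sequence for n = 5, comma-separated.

G_0 = 5. HB_2(5) = 2^2 + 1. Bump = 28. G_1 = 27.
G_1 = 27. HB_3(27) = 3^3. Bump = 256. G_2 = 255.
G_2 = 255. HB_4(255) = 3·4^3 + 3·4^2 + 3·4 + 3. Bump = 468. G_3 = 467.
G_3 = 467. HB_5(467) = 3·5^3 + 3·5^2 + 3·5 + 2. Bump = 776. G_4 = 775.
G_4 = 775. HB_6(775) = 3·6^3 + 3·6^2 + 3·6 + 1. Bump = 1198. G_5 = 1197.
G_5 = 1197. HB_7(1197) = 3·7^3 + 3·7^2 + 3·7. Bump = 1752. G_6 = 1751.
G_6 = 1751. HB_8(1751) = 3·8^3 + 3·8^2 + 2·8 + 7. Bump = 2455. G_7 = 2454.
G_7 = 2454. HB_9(2454) = 3·9^3 + 3·9^2 + 2·9 + 6. Bump = 3326. G_8 = 3325.
G_8 = 3325. HB_10(3325) = 3·10^3 + 3·10^2 + 2·10 + 5. Bump = 4383. G_9 = 4382.

5, 27, 255, 467, 775, 1197, 1751, 2454, 3325, 4382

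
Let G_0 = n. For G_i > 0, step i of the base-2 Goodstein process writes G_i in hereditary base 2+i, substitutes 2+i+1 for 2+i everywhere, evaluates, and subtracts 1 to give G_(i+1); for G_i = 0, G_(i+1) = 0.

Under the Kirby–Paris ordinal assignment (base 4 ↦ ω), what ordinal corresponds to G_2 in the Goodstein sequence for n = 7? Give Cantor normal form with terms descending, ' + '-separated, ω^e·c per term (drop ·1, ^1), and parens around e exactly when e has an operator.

ω^ω + 3

[0] 7 ≡ 2^2 + 2 + 1 (base 2). Lift 3: 31. −1: 30.
[1] 30 ≡ 3^3 + 3 (base 3). Lift 4: 260. −1: 259.
[2] 259 ≡ 4^4 + 3 (base 4). Lift 5: 3128. −1: 3127.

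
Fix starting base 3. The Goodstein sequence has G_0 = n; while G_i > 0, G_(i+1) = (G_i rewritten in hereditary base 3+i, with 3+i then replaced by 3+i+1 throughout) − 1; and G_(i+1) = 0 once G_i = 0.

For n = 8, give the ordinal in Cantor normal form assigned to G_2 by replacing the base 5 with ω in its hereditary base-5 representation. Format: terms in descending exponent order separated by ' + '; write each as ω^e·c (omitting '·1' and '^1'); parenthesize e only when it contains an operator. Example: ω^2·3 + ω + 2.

ω·2

(0) 8|_3 = 2·3 + 2 ↦ 2·4 + 2|_4 = 10 ⇒ 9
(1) 9|_4 = 2·4 + 1 ↦ 2·5 + 1|_5 = 11 ⇒ 10
(2) 10|_5 = 2·5 ↦ 2·6|_6 = 12 ⇒ 11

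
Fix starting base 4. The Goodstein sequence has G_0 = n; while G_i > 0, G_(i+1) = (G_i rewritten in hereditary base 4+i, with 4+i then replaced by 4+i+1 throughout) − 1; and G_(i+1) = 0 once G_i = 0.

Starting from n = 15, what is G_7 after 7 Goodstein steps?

26

i=0: 15 = 3·4 + 3 (b=4); 4→5: 3·5 + 3 = 18; 18−1 = 17
i=1: 17 = 3·5 + 2 (b=5); 5→6: 3·6 + 2 = 20; 20−1 = 19
i=2: 19 = 3·6 + 1 (b=6); 6→7: 3·7 + 1 = 22; 22−1 = 21
i=3: 21 = 3·7 (b=7); 7→8: 3·8 = 24; 24−1 = 23
i=4: 23 = 2·8 + 7 (b=8); 8→9: 2·9 + 7 = 25; 25−1 = 24
i=5: 24 = 2·9 + 6 (b=9); 9→10: 2·10 + 6 = 26; 26−1 = 25
i=6: 25 = 2·10 + 5 (b=10); 10→11: 2·11 + 5 = 27; 27−1 = 26
i=7: 26 = 2·11 + 4 (b=11); 11→12: 2·12 + 4 = 28; 28−1 = 27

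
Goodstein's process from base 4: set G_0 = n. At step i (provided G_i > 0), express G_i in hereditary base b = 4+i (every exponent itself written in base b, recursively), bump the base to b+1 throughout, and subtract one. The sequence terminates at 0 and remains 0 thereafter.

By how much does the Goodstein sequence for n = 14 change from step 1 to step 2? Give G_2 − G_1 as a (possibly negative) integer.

2

base 4: 14 = 3·4 + 2; at 5: 3·5 + 2 = 17; next = 16
base 5: 16 = 3·5 + 1; at 6: 3·6 + 1 = 19; next = 18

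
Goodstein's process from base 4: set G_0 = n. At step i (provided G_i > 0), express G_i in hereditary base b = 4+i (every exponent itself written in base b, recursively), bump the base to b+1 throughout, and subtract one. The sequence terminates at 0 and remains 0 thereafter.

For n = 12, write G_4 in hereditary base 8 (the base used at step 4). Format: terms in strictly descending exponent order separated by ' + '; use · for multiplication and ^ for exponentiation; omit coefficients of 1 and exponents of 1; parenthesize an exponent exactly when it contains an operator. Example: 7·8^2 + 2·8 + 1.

12 —HB4→ 3·4 —bump→ 3·5 = 15 —(−1)→ 14
14 —HB5→ 2·5 + 4 —bump→ 2·6 + 4 = 16 —(−1)→ 15
15 —HB6→ 2·6 + 3 —bump→ 2·7 + 3 = 17 —(−1)→ 16
16 —HB7→ 2·7 + 2 —bump→ 2·8 + 2 = 18 —(−1)→ 17

2·8 + 1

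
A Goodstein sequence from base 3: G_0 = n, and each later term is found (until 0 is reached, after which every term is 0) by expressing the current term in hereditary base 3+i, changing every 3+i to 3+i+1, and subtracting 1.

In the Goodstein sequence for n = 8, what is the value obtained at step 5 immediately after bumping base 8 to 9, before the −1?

12

i=0: 8 = 2·3 + 2 (b=3); 3→4: 2·4 + 2 = 10; 10−1 = 9
i=1: 9 = 2·4 + 1 (b=4); 4→5: 2·5 + 1 = 11; 11−1 = 10
i=2: 10 = 2·5 (b=5); 5→6: 2·6 = 12; 12−1 = 11
i=3: 11 = 6 + 5 (b=6); 6→7: 7 + 5 = 12; 12−1 = 11
i=4: 11 = 7 + 4 (b=7); 7→8: 8 + 4 = 12; 12−1 = 11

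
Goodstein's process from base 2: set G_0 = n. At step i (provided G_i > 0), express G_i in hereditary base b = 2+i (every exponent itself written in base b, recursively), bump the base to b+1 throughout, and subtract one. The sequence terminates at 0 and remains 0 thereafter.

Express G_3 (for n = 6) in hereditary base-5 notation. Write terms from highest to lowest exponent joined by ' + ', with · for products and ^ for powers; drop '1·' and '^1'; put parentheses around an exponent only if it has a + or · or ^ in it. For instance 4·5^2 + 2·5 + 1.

5^5

G_0=6  [base 2] 2^2 + 2  →[2↦3]→  3^3 + 3 = 30  −1 ⇒ G_1=29
G_1=29  [base 3] 3^3 + 2  →[3↦4]→  4^4 + 2 = 258  −1 ⇒ G_2=257
G_2=257  [base 4] 4^4 + 1  →[4↦5]→  5^5 + 1 = 3126  −1 ⇒ G_3=3125
G_3=3125  [base 5] 5^5  →[5↦6]→  6^6 = 46656  −1 ⇒ G_4=46655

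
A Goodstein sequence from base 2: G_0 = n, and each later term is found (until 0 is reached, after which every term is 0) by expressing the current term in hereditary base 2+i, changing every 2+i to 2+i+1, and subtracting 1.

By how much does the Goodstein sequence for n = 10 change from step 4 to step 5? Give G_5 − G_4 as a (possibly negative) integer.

3935819

G_0 = 10. HB_2(10) = 2^(2 + 1) + 2. Bump = 84. G_1 = 83.
G_1 = 83. HB_3(83) = 3^(3 + 1) + 2. Bump = 1026. G_2 = 1025.
G_2 = 1025. HB_4(1025) = 4^(4 + 1) + 1. Bump = 15626. G_3 = 15625.
G_3 = 15625. HB_5(15625) = 5^(5 + 1). Bump = 279936. G_4 = 279935.
G_4 = 279935. HB_6(279935) = 5·6^6 + 5·6^5 + 5·6^4 + 5·6^3 + 5·6^2 + 5·6 + 5. Bump = 4215755. G_5 = 4215754.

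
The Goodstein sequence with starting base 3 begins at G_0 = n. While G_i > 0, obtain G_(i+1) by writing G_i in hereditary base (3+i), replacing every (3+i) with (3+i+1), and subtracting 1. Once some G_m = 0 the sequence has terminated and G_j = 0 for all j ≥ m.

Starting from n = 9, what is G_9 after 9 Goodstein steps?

27

G_0=9  [base 3] 3^2  →[3↦4]→  4^2 = 16  −1 ⇒ G_1=15
G_1=15  [base 4] 3·4 + 3  →[4↦5]→  3·5 + 3 = 18  −1 ⇒ G_2=17
G_2=17  [base 5] 3·5 + 2  →[5↦6]→  3·6 + 2 = 20  −1 ⇒ G_3=19
G_3=19  [base 6] 3·6 + 1  →[6↦7]→  3·7 + 1 = 22  −1 ⇒ G_4=21
G_4=21  [base 7] 3·7  →[7↦8]→  3·8 = 24  −1 ⇒ G_5=23
G_5=23  [base 8] 2·8 + 7  →[8↦9]→  2·9 + 7 = 25  −1 ⇒ G_6=24
G_6=24  [base 9] 2·9 + 6  →[9↦10]→  2·10 + 6 = 26  −1 ⇒ G_7=25
G_7=25  [base 10] 2·10 + 5  →[10↦11]→  2·11 + 5 = 27  −1 ⇒ G_8=26
G_8=26  [base 11] 2·11 + 4  →[11↦12]→  2·12 + 4 = 28  −1 ⇒ G_9=27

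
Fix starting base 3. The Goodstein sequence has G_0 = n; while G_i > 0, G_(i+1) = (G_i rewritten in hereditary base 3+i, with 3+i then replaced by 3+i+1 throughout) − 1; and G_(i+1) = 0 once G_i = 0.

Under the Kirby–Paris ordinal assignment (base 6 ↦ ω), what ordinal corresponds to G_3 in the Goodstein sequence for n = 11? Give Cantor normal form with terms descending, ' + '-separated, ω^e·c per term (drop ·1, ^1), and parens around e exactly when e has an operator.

ω·5 + 5

base 3: 11 = 3^2 + 2; at 4: 4^2 + 2 = 18; next = 17
base 4: 17 = 4^2 + 1; at 5: 5^2 + 1 = 26; next = 25
base 5: 25 = 5^2; at 6: 6^2 = 36; next = 35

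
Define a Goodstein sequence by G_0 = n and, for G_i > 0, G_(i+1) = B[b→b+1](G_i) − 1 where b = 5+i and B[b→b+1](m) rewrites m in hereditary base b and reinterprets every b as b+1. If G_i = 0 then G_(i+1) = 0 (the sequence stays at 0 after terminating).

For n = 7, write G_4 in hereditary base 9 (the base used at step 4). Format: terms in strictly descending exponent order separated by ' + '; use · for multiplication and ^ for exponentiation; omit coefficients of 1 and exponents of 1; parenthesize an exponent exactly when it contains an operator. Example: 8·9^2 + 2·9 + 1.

base 5: 7 = 5 + 2; at 6: 6 + 2 = 8; next = 7
base 6: 7 = 6 + 1; at 7: 7 + 1 = 8; next = 7
base 7: 7 = 7; at 8: 8 = 8; next = 7
base 8: 7 = 7; at 9: 7 = 7; next = 6
base 9: 6 = 6; at 10: 6 = 6; next = 5

6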